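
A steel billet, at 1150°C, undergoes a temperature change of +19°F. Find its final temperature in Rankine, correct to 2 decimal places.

The 19°F change is an interval, so only the factor 5/9 applies: +19 × 5/9 = +10.5556°C.
Final Celsius temperature: 1150.0000 + 10.5556 = 1160.5556°C.
In Rankine: 1160.5556 × 1.8 + 491.67 = 2580.67°R.

2580.67°R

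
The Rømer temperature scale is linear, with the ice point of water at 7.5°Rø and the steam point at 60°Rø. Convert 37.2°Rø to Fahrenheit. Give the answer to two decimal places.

Linear interpolation between the fixed points: C = (37.2 - 7.5) × 100 / (60 - 7.5) = 56.5714°C.
Then 56.5714 × 1.8 + 32 = 133.83°F.

133.83°F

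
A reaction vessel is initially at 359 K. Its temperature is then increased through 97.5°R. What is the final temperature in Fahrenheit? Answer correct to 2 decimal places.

Initial temperature in Celsius: 359 - 273.15 = 85.8500°C.
The 97.5°R change is an interval, so only the factor 5/9 applies: +97.5 × 5/9 = +54.1667°C.
Final Celsius temperature: 85.8500 + 54.1667 = 140.0167°C.
In Fahrenheit: 140.0167 × 1.8 + 32 = 284.03°F.

284.03°F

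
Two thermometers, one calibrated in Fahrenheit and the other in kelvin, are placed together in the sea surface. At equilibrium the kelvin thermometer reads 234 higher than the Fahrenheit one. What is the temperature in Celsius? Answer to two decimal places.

Let x be the Fahrenheit reading; then the kelvin reading is 5/9·x + 255.372.
(5/9·x + 255.372) - x = 234  ⇒  (-4/9)·x = -21.3722  ⇒  x = 48.0875°F.
In Celsius: (48.0875 - 32) × 5/9 = 8.94°C.

8.94°C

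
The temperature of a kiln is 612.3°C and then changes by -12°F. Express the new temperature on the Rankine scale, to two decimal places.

1581.81°R

The 12°F change is an interval, so only the factor 5/9 applies: -12 × 5/9 = -6.6667°C.
Final Celsius temperature: 612.3000 - 6.6667 = 605.6333°C.
In Rankine: 605.6333 × 1.8 + 491.67 = 1581.81°R.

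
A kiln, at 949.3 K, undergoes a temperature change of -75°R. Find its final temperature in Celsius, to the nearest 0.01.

634.48°C

Initial temperature in Celsius: 949.3 - 273.15 = 676.1500°C.
The 75°R change is an interval, so only the factor 5/9 applies: -75 × 5/9 = -41.6667°C.
Final Celsius temperature: 676.1500 - 41.6667 = 634.4833°C.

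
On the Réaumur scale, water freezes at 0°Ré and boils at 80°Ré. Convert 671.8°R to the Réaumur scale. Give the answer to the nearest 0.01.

First in Celsius: (671.8 - 491.67) × 5/9 = 100.0722°C.
Linearly onto the Réaumur scale: 0 + (100.0722 / 100) × (80 - 0) = 80.06°Ré.

80.06°Ré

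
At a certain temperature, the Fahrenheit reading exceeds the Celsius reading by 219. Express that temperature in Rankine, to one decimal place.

912.4°R

Let x be the Celsius reading; then the Fahrenheit reading is 1.8·x + 32.
(1.8·x + 32) - x = 219  ⇒  (0.8)·x = 187  ⇒  x = 233.7500°C.
In Rankine: 233.7500 × 1.8 + 491.67 = 912.4°R.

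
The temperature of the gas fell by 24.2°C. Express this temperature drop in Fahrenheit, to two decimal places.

43.56°F

An interval of 1°C corresponds to 1.8°F.
24.2 × 1.8 = 43.56.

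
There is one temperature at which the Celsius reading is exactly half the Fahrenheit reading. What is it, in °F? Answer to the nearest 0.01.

Let F be the Fahrenheit reading. The Celsius reading is C = 5/9·F - 17.7778.
Require C = 0.5·F: 5/9·F - 17.7778 = 0.5·F.
(1/18)·F = 17.7778  ⇒  F = 320.00.

320.00°F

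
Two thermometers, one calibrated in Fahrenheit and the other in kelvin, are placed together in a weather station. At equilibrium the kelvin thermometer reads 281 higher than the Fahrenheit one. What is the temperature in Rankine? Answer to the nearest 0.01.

Let x be the Fahrenheit reading; then the kelvin reading is 5/9·x + 255.372.
(5/9·x + 255.372) - x = 281  ⇒  (-4/9)·x = 25.6278  ⇒  x = -57.6625°F.
In Celsius: (-57.6625 - 32) × 5/9 = -49.8125°C.
In Rankine: -49.8125 × 1.8 + 491.67 = 402.01°R.

402.01°R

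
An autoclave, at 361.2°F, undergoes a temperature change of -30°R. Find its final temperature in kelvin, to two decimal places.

Initial temperature in Celsius: (361.2 - 32) × 5/9 = 182.8889°C.
The 30°R change is an interval, so only the factor 5/9 applies: -30 × 5/9 = -16.6667°C.
Final Celsius temperature: 182.8889 - 16.6667 = 166.2222°C.
In kelvin: 166.2222 + 273.15 = 439.37 K.

439.37 K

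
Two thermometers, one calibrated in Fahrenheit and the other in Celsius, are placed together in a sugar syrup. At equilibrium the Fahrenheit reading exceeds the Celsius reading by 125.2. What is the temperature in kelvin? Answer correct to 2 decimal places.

389.65 K

Let x be the Fahrenheit reading; then the Celsius reading is 5/9·x - 17.7778.
(5/9·x - 17.7778) - x = -125.2  ⇒  (-4/9)·x = -107.422  ⇒  x = 241.7000°F.
In Celsius: (241.7 - 32) × 5/9 = 116.5000°C.
In kelvin: 116.5000 + 273.15 = 389.65 K.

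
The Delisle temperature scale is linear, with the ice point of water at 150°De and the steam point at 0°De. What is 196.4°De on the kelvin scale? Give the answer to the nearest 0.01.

242.22 K

Linear interpolation between the fixed points: C = (196.4 - 150) × 100 / (0 - 150) = -30.9333°C.
Then -30.9333 + 273.15 = 242.22 K.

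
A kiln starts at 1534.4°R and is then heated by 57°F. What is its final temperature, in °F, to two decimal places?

1131.73°F

Initial temperature in Celsius: (1534.4 - 491.67) × 5/9 = 579.2944°C.
The 57°F change is an interval, so only the factor 5/9 applies: +57 × 5/9 = +31.6667°C.
Final Celsius temperature: 579.2944 + 31.6667 = 610.9611°C.
In Fahrenheit: 610.9611 × 1.8 + 32 = 1131.73°F.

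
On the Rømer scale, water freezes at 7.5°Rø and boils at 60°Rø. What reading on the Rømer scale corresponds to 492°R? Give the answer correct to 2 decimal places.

7.60°Rø

First in Celsius: (492 - 491.67) × 5/9 = 0.1833°C.
Linearly onto the Rømer scale: 7.5 + (0.1833 / 100) × (60 - 7.5) = 7.60°Rø.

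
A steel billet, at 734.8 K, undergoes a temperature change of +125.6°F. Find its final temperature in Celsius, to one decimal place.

Initial temperature in Celsius: 734.8 - 273.15 = 461.6500°C.
The 125.6°F change is an interval, so only the factor 5/9 applies: +125.6 × 5/9 = +69.7778°C.
Final Celsius temperature: 461.6500 + 69.7778 = 531.4278°C.

531.4°C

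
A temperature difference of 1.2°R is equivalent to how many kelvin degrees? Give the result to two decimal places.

An interval of 1°R corresponds to 5/9 K.
1.2 × 5/9 = 0.67.

0.67 K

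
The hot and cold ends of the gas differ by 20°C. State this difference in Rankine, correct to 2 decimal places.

Only the scale ratio 1.8 matters for a change in temperature.
20 × 1.8 = 36.00.

36.00°R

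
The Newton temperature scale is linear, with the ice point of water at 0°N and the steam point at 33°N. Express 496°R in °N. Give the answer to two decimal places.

0.79°N

First in Celsius: (496 - 491.67) × 5/9 = 2.4056°C.
Linearly onto the Newton scale: 0 + (2.4056 / 100) × (33 - 0) = 0.79°N.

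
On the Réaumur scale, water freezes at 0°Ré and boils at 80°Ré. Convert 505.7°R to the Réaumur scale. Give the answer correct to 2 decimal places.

First in Celsius: (505.7 - 491.67) × 5/9 = 7.7944°C.
Linearly onto the Réaumur scale: 0 + (7.7944 / 100) × (80 - 0) = 6.24°Ré.

6.24°Ré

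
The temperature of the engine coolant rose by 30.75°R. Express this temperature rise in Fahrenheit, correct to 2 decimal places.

Rankine and Fahrenheit degrees are the same size, so the interval is unchanged: 30.75.

30.75°F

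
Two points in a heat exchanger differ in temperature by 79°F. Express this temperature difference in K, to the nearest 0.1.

For a temperature interval the offset drops out; only the factor 5/9 applies.
79 × 5/9 = 43.9.

43.9 K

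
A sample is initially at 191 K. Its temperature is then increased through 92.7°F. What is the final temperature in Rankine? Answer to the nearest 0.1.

Initial temperature in Celsius: 191 - 273.15 = -82.1500°C.
The 92.7°F change is an interval, so only the factor 5/9 applies: +92.7 × 5/9 = +51.5000°C.
Final Celsius temperature: -82.1500 + 51.5000 = -30.6500°C.
In Rankine: -30.6500 × 1.8 + 491.67 = 436.5°R.

436.5°R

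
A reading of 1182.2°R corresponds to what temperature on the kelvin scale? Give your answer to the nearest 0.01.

656.78 K

In Celsius: (1182.2 - 491.67) × 5/9 = 383.6278°C.
In kelvin: 383.6278 + 273.15 = 656.78 K.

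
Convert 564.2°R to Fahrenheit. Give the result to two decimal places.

104.53°F

In Celsius: (564.2 - 491.67) × 5/9 = 40.2944°C.
In Fahrenheit: 40.2944 × 1.8 + 32 = 104.53°F.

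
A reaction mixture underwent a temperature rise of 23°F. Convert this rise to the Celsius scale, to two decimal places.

For a temperature interval the offset drops out; only the factor 5/9 applies.
23 × 5/9 = 12.78.

12.78°C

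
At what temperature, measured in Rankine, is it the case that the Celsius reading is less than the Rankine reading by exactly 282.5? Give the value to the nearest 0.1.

Let R be the Rankine reading. The Celsius reading is C = 5/9·R - 273.15.
Require C - R = -282.5: (-4/9)·R - 273.15 = -282.5.
R = (-282.5 + 273.15) / (-4/9) = 21.0.

21.0°R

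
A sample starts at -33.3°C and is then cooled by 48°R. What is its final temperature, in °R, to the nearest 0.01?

The 48°R change is an interval, so only the factor 5/9 applies: -48 × 5/9 = -26.6667°C.
Final Celsius temperature: -33.3000 - 26.6667 = -59.9667°C.
In Rankine: -59.9667 × 1.8 + 491.67 = 383.73°R.

383.73°R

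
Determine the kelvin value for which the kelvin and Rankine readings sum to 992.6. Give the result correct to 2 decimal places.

Let K be the kelvin reading. The Rankine reading is R = 1.8·K.
Require K + R = 992.6: (2.8)·K = 992.6.
K = (992.6) / (2.8) = 354.50.

354.50 K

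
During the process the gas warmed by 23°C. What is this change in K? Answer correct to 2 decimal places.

Celsius and kelvin degrees are the same size, so the interval is unchanged: 23.00.

23.00 K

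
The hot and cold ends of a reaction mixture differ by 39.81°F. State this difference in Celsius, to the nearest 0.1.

Only the scale ratio 5/9 matters for a change in temperature.
39.81 × 5/9 = 22.1.

22.1°C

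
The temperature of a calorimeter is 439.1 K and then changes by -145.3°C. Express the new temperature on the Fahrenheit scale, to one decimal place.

69.2°F

Initial temperature in Celsius: 439.1 - 273.15 = 165.9500°C.
Final Celsius temperature: 165.9500 - 145.3000 = 20.6500°C.
In Fahrenheit: 20.6500 × 1.8 + 32 = 69.2°F.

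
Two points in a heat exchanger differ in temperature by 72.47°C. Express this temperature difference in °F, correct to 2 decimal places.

130.45°F

Only the scale ratio 1.8 matters for a change in temperature.
72.47 × 1.8 = 130.45.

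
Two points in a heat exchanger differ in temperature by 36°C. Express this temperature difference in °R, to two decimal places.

64.80°R

For a temperature interval the offset drops out; only the factor 1.8 applies.
36 × 1.8 = 64.80.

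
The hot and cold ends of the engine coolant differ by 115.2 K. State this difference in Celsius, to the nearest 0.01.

115.20°C

Kelvin and Celsius degrees are the same size, so the interval is unchanged: 115.20.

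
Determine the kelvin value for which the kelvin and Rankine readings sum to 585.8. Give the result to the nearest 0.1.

Let K be the kelvin reading. The Rankine reading is R = 1.8·K.
Require K + R = 585.8: (2.8)·K = 585.8.
K = (585.8) / (2.8) = 209.2.

209.2 K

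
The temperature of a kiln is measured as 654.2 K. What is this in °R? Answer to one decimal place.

1177.6°R

In Celsius: 654.2 - 273.15 = 381.0500°C.
In Rankine: 381.0500 × 1.8 + 491.67 = 1177.6°R.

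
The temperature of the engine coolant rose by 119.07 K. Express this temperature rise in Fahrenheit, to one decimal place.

214.3°F

An interval of 1 K corresponds to 1.8°F.
119.07 × 1.8 = 214.3.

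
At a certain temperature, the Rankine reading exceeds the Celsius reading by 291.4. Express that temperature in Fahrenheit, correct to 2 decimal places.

-418.61°F

Let x be the Rankine reading; then the Celsius reading is 5/9·x - 273.15.
(5/9·x - 273.15) - x = -291.4  ⇒  (-4/9)·x = -18.25  ⇒  x = 41.0625°R.
In Celsius: (41.0625 - 491.67) × 5/9 = -250.3375°C.
In Fahrenheit: -250.3375 × 1.8 + 32 = -418.61°F.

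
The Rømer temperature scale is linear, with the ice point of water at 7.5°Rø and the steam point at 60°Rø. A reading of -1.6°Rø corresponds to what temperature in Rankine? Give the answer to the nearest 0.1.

460.5°R

Linear interpolation between the fixed points: C = (-1.6 - 7.5) × 100 / (60 - 7.5) = -17.3333°C.
Then -17.3333 × 1.8 + 491.67 = 460.5°R.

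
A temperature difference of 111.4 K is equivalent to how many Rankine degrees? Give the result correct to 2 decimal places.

An interval of 1 K corresponds to 1.8°R.
111.4 × 1.8 = 200.52.

200.52°R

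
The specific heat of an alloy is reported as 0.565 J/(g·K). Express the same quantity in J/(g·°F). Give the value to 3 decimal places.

Since only a temperature interval is involved, the additive offset between the scales drops out.
A change of 1°F is a change of 5/9 K, so per °F the value is 0.565 × 5/9 = 0.314.

0.314 J/(g·°F)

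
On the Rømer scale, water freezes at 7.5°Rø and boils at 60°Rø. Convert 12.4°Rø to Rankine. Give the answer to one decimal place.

Linear interpolation between the fixed points: C = (12.4 - 7.5) × 100 / (60 - 7.5) = 9.3333°C.
Then 9.3333 × 1.8 + 491.67 = 508.5°R.

508.5°R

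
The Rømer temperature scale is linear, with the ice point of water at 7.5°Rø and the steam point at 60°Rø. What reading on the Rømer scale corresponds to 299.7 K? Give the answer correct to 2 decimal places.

21.44°Rø

First in Celsius: 299.7 - 273.15 = 26.5500°C.
Linearly onto the Rømer scale: 7.5 + (26.5500 / 100) × (60 - 7.5) = 21.44°Rø.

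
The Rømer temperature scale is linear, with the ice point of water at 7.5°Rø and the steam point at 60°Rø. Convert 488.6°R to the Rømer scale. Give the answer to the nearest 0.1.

First in Celsius: (488.6 - 491.67) × 5/9 = -1.7056°C.
Linearly onto the Rømer scale: 7.5 + (-1.7056 / 100) × (60 - 7.5) = 6.6°Rø.

6.6°Rø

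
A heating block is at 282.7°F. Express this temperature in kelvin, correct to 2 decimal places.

412.43 K

In Celsius: (282.7 - 32) × 5/9 = 139.2778°C.
In kelvin: 139.2778 + 273.15 = 412.43 K.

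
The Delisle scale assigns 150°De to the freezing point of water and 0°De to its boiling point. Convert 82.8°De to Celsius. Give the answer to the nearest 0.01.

44.80°C

Linear interpolation between the fixed points: C = (82.8 - 150) × 100 / (0 - 150) = 44.8000°C.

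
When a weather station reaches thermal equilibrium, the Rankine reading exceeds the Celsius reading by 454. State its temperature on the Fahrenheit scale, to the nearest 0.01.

Let x be the Celsius reading; then the Rankine reading is 1.8·x + 491.67.
(1.8·x + 491.67) - x = 454  ⇒  (0.8)·x = -37.67  ⇒  x = -47.0875°C.
In Fahrenheit: -47.0875 × 1.8 + 32 = -52.76°F.

-52.76°F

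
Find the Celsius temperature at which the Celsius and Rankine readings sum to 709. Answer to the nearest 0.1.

Let C be the Celsius reading. The Rankine reading is R = 1.8·C + 491.67.
Require C + R = 709: (2.8)·C + 491.67 = 709.
C = (709 - 491.67) / (2.8) = 77.6.

77.6°C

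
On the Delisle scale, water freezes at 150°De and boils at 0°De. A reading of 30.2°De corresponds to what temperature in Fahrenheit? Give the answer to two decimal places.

175.76°F

Linear interpolation between the fixed points: C = (30.2 - 150) × 100 / (0 - 150) = 79.8667°C.
Then 79.8667 × 1.8 + 32 = 175.76°F.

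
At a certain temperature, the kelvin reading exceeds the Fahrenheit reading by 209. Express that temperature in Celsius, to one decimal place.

Let x be the Fahrenheit reading; then the kelvin reading is 5/9·x + 255.372.
(5/9·x + 255.372) - x = 209  ⇒  (-4/9)·x = -46.3722  ⇒  x = 104.3375°F.
In Celsius: (104.3375 - 32) × 5/9 = 40.2°C.

40.2°C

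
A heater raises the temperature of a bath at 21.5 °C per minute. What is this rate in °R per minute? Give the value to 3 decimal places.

The quantity depends on a temperature interval, so only the ratio of degree sizes applies; the offset between the scales is irrelevant.
A change of 1°C is a change of 1.8°R, so 21.5 × 1.8 = 38.700.

38.700 °R/minute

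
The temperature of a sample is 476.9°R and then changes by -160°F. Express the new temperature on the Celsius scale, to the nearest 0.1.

Initial temperature in Celsius: (476.9 - 491.67) × 5/9 = -8.2056°C.
The 160°F change is an interval, so only the factor 5/9 applies: -160 × 5/9 = -88.8889°C.
Final Celsius temperature: -8.2056 - 88.8889 = -97.0944°C.

-97.1°C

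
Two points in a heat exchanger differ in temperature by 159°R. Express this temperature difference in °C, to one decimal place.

88.3°C

Only the scale ratio 5/9 matters for a change in temperature.
159 × 5/9 = 88.3.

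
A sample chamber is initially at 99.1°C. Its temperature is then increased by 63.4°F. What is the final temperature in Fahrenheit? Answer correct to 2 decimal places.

273.78°F

The 63.4°F change is an interval, so only the factor 5/9 applies: +63.4 × 5/9 = +35.2222°C.
Final Celsius temperature: 99.1000 + 35.2222 = 134.3222°C.
In Fahrenheit: 134.3222 × 1.8 + 32 = 273.78°F.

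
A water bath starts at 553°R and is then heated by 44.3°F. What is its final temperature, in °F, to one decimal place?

Initial temperature in Celsius: (553 - 491.67) × 5/9 = 34.0722°C.
The 44.3°F change is an interval, so only the factor 5/9 applies: +44.3 × 5/9 = +24.6111°C.
Final Celsius temperature: 34.0722 + 24.6111 = 58.6833°C.
In Fahrenheit: 58.6833 × 1.8 + 32 = 137.6°F.

137.6°F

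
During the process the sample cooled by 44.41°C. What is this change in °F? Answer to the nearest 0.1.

An interval of 1°C corresponds to 1.8°F.
44.41 × 1.8 = 79.9.

79.9°F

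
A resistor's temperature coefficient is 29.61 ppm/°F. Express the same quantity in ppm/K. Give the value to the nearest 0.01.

53.30 ppm/K

The quantity depends on a temperature interval, so only the ratio of degree sizes applies; the offset between the scales is irrelevant.
A change of 1 K is a change of 1.8°F, so per K the value is 29.61 × 1.8 = 53.30.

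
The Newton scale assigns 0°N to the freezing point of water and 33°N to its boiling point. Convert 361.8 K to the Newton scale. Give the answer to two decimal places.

29.25°N

First in Celsius: 361.8 - 273.15 = 88.6500°C.
Linearly onto the Newton scale: 0 + (88.6500 / 100) × (33 - 0) = 29.25°N.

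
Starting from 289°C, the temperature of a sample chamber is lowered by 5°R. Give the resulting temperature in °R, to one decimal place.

1006.9°R

The 5°R change is an interval, so only the factor 5/9 applies: -5 × 5/9 = -2.7778°C.
Final Celsius temperature: 289.0000 - 2.7778 = 286.2222°C.
In Rankine: 286.2222 × 1.8 + 491.67 = 1006.9°R.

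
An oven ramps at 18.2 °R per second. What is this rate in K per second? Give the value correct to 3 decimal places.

10.111 K/second

Since only a temperature interval is involved, the additive offset between the scales drops out.
A change of 1°R is a change of 5/9 K, so 18.2 × 5/9 = 10.111.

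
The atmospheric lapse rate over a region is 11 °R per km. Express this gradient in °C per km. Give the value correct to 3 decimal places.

6.111 °C/km

Since only a temperature interval is involved, the additive offset between the scales drops out.
A change of 1°R is a change of 5/9°C, so 11 × 5/9 = 6.111.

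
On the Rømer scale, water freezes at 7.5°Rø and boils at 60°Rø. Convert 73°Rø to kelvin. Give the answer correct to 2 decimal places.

397.91 K

Linear interpolation between the fixed points: C = (73 - 7.5) × 100 / (60 - 7.5) = 124.7619°C.
Then 124.7619 + 273.15 = 397.91 K.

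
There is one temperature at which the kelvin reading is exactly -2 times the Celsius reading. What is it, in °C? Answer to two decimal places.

-91.05°C

Let C be the Celsius reading. The kelvin reading is K = 1·C + 273.15.
Require K = -2·C: 1·C + 273.15 = -2·C.
(3)·C = -273.15  ⇒  C = -91.05.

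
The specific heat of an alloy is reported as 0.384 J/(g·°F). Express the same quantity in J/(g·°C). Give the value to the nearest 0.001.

0.691 J/(g·°C)

Since only a temperature interval is involved, the additive offset between the scales drops out.
A change of 1°C is a change of 1.8°F, so per °C the value is 0.384 × 1.8 = 0.691.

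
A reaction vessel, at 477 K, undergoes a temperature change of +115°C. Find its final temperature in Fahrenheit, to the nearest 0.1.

605.9°F

Initial temperature in Celsius: 477 - 273.15 = 203.8500°C.
Final Celsius temperature: 203.8500 + 115.0000 = 318.8500°C.
In Fahrenheit: 318.8500 × 1.8 + 32 = 605.9°F.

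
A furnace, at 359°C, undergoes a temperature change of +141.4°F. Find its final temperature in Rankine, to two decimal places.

The 141.4°F change is an interval, so only the factor 5/9 applies: +141.4 × 5/9 = +78.5556°C.
Final Celsius temperature: 359.0000 + 78.5556 = 437.5556°C.
In Rankine: 437.5556 × 1.8 + 491.67 = 1279.27°R.

1279.27°R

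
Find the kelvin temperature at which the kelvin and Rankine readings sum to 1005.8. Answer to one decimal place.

Let K be the kelvin reading. The Rankine reading is R = 1.8·K.
Require K + R = 1005.8: (2.8)·K = 1005.8.
K = (1005.8) / (2.8) = 359.2.

359.2 K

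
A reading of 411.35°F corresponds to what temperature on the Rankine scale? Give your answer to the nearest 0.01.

871.02°R

In Celsius: (411.35 - 32) × 5/9 = 210.7500°C.
In Rankine: 210.7500 × 1.8 + 491.67 = 871.02°R.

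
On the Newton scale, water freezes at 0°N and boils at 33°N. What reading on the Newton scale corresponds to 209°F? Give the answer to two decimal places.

First in Celsius: (209 - 32) × 5/9 = 98.3333°C.
Linearly onto the Newton scale: 0 + (98.3333 / 100) × (33 - 0) = 32.45°N.

32.45°N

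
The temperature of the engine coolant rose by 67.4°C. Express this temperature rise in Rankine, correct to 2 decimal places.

121.32°R

Only the scale ratio 1.8 matters for a change in temperature.
67.4 × 1.8 = 121.32.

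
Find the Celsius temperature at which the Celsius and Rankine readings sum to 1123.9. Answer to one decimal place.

225.8°C

Let C be the Celsius reading. The Rankine reading is R = 1.8·C + 491.67.
Require C + R = 1123.9: (2.8)·C + 491.67 = 1123.9.
C = (1123.9 - 491.67) / (2.8) = 225.8.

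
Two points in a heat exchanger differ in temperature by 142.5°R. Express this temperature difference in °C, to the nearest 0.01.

79.17°C

For a temperature interval the offset drops out; only the factor 5/9 applies.
142.5 × 5/9 = 79.17.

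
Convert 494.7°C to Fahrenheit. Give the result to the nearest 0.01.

922.46°F

In Fahrenheit: 494.7000 × 1.8 + 32 = 922.46°F.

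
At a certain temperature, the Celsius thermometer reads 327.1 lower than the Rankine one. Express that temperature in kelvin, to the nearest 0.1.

67.4 K

Let x be the Rankine reading; then the Celsius reading is 5/9·x - 273.15.
(5/9·x - 273.15) - x = -327.1  ⇒  (-4/9)·x = -53.95  ⇒  x = 121.3875°R.
In Celsius: (121.3875 - 491.67) × 5/9 = -205.7125°C.
In kelvin: -205.7125 + 273.15 = 67.4 K.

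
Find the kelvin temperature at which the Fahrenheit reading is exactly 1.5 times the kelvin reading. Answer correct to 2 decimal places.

Let K be the kelvin reading. The Fahrenheit reading is F = 1.8·K - 459.67.
Require F = 1.5·K: 1.8·K - 459.67 = 1.5·K.
(0.3)·K = 459.67  ⇒  K = 1532.23.

1532.23 K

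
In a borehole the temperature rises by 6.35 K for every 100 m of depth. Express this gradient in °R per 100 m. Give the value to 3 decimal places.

The quantity depends on a temperature interval, so only the ratio of degree sizes applies; the offset between the scales is irrelevant.
A change of 1 K is a change of 1.8°R, so 6.35 × 1.8 = 11.430.

11.430 °R/100 m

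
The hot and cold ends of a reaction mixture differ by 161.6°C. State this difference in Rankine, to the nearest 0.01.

For a temperature interval the offset drops out; only the factor 1.8 applies.
161.6 × 1.8 = 290.88.

290.88°R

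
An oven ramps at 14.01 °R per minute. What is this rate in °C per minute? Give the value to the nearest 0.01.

7.78 °C/minute

Since only a temperature interval is involved, the additive offset between the scales drops out.
A change of 1°R is a change of 5/9°C, so 14.01 × 5/9 = 7.78.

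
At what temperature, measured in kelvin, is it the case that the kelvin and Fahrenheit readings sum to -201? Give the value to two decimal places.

92.38 K

Let K be the kelvin reading. The Fahrenheit reading is F = 1.8·K - 459.67.
Require K + F = -201: (2.8)·K - 459.67 = -201.
K = (-201 + 459.67) / (2.8) = 92.38.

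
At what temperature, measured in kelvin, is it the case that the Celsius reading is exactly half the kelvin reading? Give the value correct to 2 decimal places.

546.30 K

Let K be the kelvin reading. The Celsius reading is C = 1·K - 273.15.
Require C = 0.5·K: 1·K - 273.15 = 0.5·K.
(0.5)·K = 273.15  ⇒  K = 546.30.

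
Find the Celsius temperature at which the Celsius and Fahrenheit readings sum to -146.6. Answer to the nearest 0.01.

-63.79°C

Let C be the Celsius reading. The Fahrenheit reading is F = 1.8·C + 32.
Require C + F = -146.6: (2.8)·C + 32 = -146.6.
C = (-146.6 - 32) / (2.8) = -63.79.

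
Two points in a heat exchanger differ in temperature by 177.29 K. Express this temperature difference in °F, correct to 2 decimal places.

For a temperature interval the offset drops out; only the factor 1.8 applies.
177.29 × 1.8 = 319.12.

319.12°F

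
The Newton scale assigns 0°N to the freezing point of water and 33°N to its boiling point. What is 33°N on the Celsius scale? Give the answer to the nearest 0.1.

100.0°C

Linear interpolation between the fixed points: C = (33 - 0) × 100 / (33 - 0) = 100.0000°C.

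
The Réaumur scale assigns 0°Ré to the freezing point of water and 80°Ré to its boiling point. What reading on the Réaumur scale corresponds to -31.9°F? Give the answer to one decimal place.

First in Celsius: (-31.9 - 32) × 5/9 = -35.5000°C.
Linearly onto the Réaumur scale: 0 + (-35.5000 / 100) × (80 - 0) = -28.4°Ré.

-28.4°Ré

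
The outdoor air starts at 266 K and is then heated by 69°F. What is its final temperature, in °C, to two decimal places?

31.18°C

Initial temperature in Celsius: 266 - 273.15 = -7.1500°C.
The 69°F change is an interval, so only the factor 5/9 applies: +69 × 5/9 = +38.3333°C.
Final Celsius temperature: -7.1500 + 38.3333 = 31.1833°C.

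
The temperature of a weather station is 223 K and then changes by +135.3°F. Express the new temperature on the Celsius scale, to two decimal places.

Initial temperature in Celsius: 223 - 273.15 = -50.1500°C.
The 135.3°F change is an interval, so only the factor 5/9 applies: +135.3 × 5/9 = +75.1667°C.
Final Celsius temperature: -50.1500 + 75.1667 = 25.0167°C.

25.02°C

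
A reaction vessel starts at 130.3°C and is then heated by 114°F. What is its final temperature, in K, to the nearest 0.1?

The 114°F change is an interval, so only the factor 5/9 applies: +114 × 5/9 = +63.3333°C.
Final Celsius temperature: 130.3000 + 63.3333 = 193.6333°C.
In kelvin: 193.6333 + 273.15 = 466.8 K.

466.8 K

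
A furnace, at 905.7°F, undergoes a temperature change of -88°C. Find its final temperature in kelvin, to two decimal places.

670.54 K

Initial temperature in Celsius: (905.7 - 32) × 5/9 = 485.3889°C.
Final Celsius temperature: 485.3889 - 88.0000 = 397.3889°C.
In kelvin: 397.3889 + 273.15 = 670.54 K.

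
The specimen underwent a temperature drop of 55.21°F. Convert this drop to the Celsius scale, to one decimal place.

For a temperature interval the offset drops out; only the factor 5/9 applies.
55.21 × 5/9 = 30.7.

30.7°C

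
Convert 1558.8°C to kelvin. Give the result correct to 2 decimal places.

In kelvin: 1558.8000 + 273.15 = 1831.95 K.

1831.95 K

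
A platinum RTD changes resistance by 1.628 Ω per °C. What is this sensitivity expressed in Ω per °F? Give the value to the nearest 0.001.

Since only a temperature interval is involved, the additive offset between the scales drops out.
A change of 1°F is a change of 5/9°C, so per °F the value is 1.628 × 5/9 = 0.904.

0.904 Ω per °F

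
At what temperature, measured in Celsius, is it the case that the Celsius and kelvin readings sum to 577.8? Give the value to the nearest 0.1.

Let C be the Celsius reading. The kelvin reading is K = 1·C + 273.15.
Require C + K = 577.8: (2)·C + 273.15 = 577.8.
C = (577.8 - 273.15) / (2) = 152.3.

152.3°C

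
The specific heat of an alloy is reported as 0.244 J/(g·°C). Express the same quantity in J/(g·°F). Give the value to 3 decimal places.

The quantity depends on a temperature interval, so only the ratio of degree sizes applies; the offset between the scales is irrelevant.
A change of 1°F is a change of 5/9°C, so per °F the value is 0.244 × 5/9 = 0.136.

0.136 J/(g·°F)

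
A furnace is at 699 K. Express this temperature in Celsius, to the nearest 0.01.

In Celsius: 699 - 273.15 = 425.8500°C.

425.85°C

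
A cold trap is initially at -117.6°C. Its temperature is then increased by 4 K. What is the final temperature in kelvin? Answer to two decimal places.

159.55 K

The 4 K change is an interval; Kelvin and Celsius degrees are the same size, so ΔC = +4°C.
Final Celsius temperature: -117.6000 + 4.0000 = -113.6000°C.
In kelvin: -113.6000 + 273.15 = 159.55 K.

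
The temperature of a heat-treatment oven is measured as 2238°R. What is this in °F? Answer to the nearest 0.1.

1778.3°F

In Celsius: (2238 - 491.67) × 5/9 = 970.1833°C.
In Fahrenheit: 970.1833 × 1.8 + 32 = 1778.3°F.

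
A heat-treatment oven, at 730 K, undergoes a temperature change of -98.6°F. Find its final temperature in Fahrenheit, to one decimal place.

Initial temperature in Celsius: 730 - 273.15 = 456.8500°C.
The 98.6°F change is an interval, so only the factor 5/9 applies: -98.6 × 5/9 = -54.7778°C.
Final Celsius temperature: 456.8500 - 54.7778 = 402.0722°C.
In Fahrenheit: 402.0722 × 1.8 + 32 = 755.7°F.

755.7°F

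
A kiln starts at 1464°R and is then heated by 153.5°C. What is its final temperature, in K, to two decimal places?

Initial temperature in Celsius: (1464 - 491.67) × 5/9 = 540.1833°C.
Final Celsius temperature: 540.1833 + 153.5000 = 693.6833°C.
In kelvin: 693.6833 + 273.15 = 966.83 K.

966.83 K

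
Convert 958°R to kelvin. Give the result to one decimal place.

532.2 K

In Celsius: (958 - 491.67) × 5/9 = 259.0722°C.
In kelvin: 259.0722 + 273.15 = 532.2 K.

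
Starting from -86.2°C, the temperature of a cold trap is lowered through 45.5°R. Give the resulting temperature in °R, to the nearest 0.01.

291.01°R

The 45.5°R change is an interval, so only the factor 5/9 applies: -45.5 × 5/9 = -25.2778°C.
Final Celsius temperature: -86.2000 - 25.2778 = -111.4778°C.
In Rankine: -111.4778 × 1.8 + 491.67 = 291.01°R.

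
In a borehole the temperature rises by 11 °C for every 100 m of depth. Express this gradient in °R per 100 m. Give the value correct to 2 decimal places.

The quantity depends on a temperature interval, so only the ratio of degree sizes applies; the offset between the scales is irrelevant.
A change of 1°C is a change of 1.8°R, so 11 × 1.8 = 19.80.

19.80 °R/100 m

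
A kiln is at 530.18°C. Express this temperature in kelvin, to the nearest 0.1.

In kelvin: 530.1800 + 273.15 = 803.3 K.

803.3 K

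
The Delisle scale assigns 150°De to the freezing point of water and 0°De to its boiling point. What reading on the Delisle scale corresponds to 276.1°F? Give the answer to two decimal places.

-53.42°De

First in Celsius: (276.1 - 32) × 5/9 = 135.6111°C.
Linearly onto the Delisle scale: 150 + (135.6111 / 100) × (0 - 150) = -53.42°De.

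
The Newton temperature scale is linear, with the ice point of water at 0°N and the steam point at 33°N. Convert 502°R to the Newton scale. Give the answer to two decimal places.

1.89°N

First in Celsius: (502 - 491.67) × 5/9 = 5.7389°C.
Linearly onto the Newton scale: 0 + (5.7389 / 100) × (33 - 0) = 1.89°N.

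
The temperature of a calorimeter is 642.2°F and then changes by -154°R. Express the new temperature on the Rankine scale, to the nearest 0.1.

Initial temperature in Celsius: (642.2 - 32) × 5/9 = 339.0000°C.
The 154°R change is an interval, so only the factor 5/9 applies: -154 × 5/9 = -85.5556°C.
Final Celsius temperature: 339.0000 - 85.5556 = 253.4444°C.
In Rankine: 253.4444 × 1.8 + 491.67 = 947.9°R.

947.9°R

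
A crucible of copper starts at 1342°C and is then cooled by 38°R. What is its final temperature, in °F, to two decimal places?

2409.60°F

The 38°R change is an interval, so only the factor 5/9 applies: -38 × 5/9 = -21.1111°C.
Final Celsius temperature: 1342.0000 - 21.1111 = 1320.8889°C.
In Fahrenheit: 1320.8889 × 1.8 + 32 = 2409.60°F.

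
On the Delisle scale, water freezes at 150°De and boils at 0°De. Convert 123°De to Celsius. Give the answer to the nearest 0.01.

18.00°C

Linear interpolation between the fixed points: C = (123 - 150) × 100 / (0 - 150) = 18.0000°C.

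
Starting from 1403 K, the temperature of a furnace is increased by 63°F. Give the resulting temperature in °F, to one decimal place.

2128.7°F

Initial temperature in Celsius: 1403 - 273.15 = 1129.8500°C.
The 63°F change is an interval, so only the factor 5/9 applies: +63 × 5/9 = +35.0000°C.
Final Celsius temperature: 1129.8500 + 35.0000 = 1164.8500°C.
In Fahrenheit: 1164.8500 × 1.8 + 32 = 2128.7°F.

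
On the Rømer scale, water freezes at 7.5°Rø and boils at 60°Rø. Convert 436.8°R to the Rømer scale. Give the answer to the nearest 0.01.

First in Celsius: (436.8 - 491.67) × 5/9 = -30.4833°C.
Linearly onto the Rømer scale: 7.5 + (-30.4833 / 100) × (60 - 7.5) = -8.50°Rø.

-8.50°Rø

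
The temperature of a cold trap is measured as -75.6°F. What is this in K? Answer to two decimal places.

213.37 K

In Celsius: (-75.6 - 32) × 5/9 = -59.7778°C.
In kelvin: -59.7778 + 273.15 = 213.37 K.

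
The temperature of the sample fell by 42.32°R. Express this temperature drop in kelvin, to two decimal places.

An interval of 1°R corresponds to 5/9 K.
42.32 × 5/9 = 23.51.

23.51 K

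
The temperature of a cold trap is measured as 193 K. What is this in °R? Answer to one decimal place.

In Celsius: 193 - 273.15 = -80.1500°C.
In Rankine: -80.1500 × 1.8 + 491.67 = 347.4°R.

347.4°R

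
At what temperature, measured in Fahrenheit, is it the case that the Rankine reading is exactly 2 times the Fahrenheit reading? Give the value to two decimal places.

459.67°F

Let F be the Fahrenheit reading. The Rankine reading is R = 1·F + 459.67.
Require R = 2·F: 1·F + 459.67 = 2·F.
(-1)·F = -459.67  ⇒  F = 459.67.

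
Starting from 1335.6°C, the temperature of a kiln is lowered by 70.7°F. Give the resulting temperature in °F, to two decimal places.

The 70.7°F change is an interval, so only the factor 5/9 applies: -70.7 × 5/9 = -39.2778°C.
Final Celsius temperature: 1335.6000 - 39.2778 = 1296.3222°C.
In Fahrenheit: 1296.3222 × 1.8 + 32 = 2365.38°F.

2365.38°F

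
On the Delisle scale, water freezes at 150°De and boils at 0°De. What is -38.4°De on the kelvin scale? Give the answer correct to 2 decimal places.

398.75 K

Linear interpolation between the fixed points: C = (-38.4 - 150) × 100 / (0 - 150) = 125.6000°C.
Then 125.6000 + 273.15 = 398.75 K.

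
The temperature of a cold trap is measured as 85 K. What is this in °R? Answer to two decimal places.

In Celsius: 85 - 273.15 = -188.1500°C.
In Rankine: -188.1500 × 1.8 + 491.67 = 153.00°R.

153.00°R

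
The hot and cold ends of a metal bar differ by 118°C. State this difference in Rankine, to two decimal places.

212.40°R

An interval of 1°C corresponds to 1.8°R.
118 × 1.8 = 212.40.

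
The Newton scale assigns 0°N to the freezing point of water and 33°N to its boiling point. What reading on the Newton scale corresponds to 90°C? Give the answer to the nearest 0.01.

Linearly onto the Newton scale: 0 + (90.0000 / 100) × (33 - 0) = 29.70°N.

29.70°N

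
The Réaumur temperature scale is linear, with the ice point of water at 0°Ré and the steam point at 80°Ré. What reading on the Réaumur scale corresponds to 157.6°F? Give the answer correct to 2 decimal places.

55.82°Ré

First in Celsius: (157.6 - 32) × 5/9 = 69.7778°C.
Linearly onto the Réaumur scale: 0 + (69.7778 / 100) × (80 - 0) = 55.82°Ré.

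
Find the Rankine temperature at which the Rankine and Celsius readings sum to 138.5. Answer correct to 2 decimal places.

Let R be the Rankine reading. The Celsius reading is C = 5/9·R - 273.15.
Require R + C = 138.5: (14/9)·R - 273.15 = 138.5.
R = (138.5 + 273.15) / (14/9) = 264.63.

264.63°R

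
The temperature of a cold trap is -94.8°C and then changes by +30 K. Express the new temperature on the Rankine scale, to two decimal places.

The 30 K change is an interval; Kelvin and Celsius degrees are the same size, so ΔC = +30°C.
Final Celsius temperature: -94.8000 + 30.0000 = -64.8000°C.
In Rankine: -64.8000 × 1.8 + 491.67 = 375.03°R.

375.03°R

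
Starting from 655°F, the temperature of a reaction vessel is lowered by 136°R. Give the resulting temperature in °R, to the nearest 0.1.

978.7°R

Initial temperature in Celsius: (655 - 32) × 5/9 = 346.1111°C.
The 136°R change is an interval, so only the factor 5/9 applies: -136 × 5/9 = -75.5556°C.
Final Celsius temperature: 346.1111 - 75.5556 = 270.5556°C.
In Rankine: 270.5556 × 1.8 + 491.67 = 978.7°R.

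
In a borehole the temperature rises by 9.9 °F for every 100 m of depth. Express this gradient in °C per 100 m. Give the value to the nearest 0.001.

The quantity depends on a temperature interval, so only the ratio of degree sizes applies; the offset between the scales is irrelevant.
A change of 1°F is a change of 5/9°C, so 9.9 × 5/9 = 5.500.

5.500 °C/100 m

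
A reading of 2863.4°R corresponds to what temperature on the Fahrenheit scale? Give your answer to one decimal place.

In Celsius: (2863.4 - 491.67) × 5/9 = 1317.6278°C.
In Fahrenheit: 1317.6278 × 1.8 + 32 = 2403.7°F.

2403.7°F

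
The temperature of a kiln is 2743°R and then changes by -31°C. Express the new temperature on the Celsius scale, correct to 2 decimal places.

1219.74°C

Initial temperature in Celsius: (2743 - 491.67) × 5/9 = 1250.7389°C.
Final Celsius temperature: 1250.7389 - 31.0000 = 1219.7389°C.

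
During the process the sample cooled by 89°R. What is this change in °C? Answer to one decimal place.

An interval of 1°R corresponds to 5/9°C.
89 × 5/9 = 49.4.

49.4°C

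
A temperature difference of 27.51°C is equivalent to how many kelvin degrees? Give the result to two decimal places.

Celsius and kelvin degrees are the same size, so the interval is unchanged: 27.51.

27.51 K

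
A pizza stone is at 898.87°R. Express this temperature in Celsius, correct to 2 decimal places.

In Celsius: (898.87 - 491.67) × 5/9 = 226.2222°C.

226.22°C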